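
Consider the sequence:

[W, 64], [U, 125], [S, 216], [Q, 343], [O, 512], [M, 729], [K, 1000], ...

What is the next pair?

For the letter, letters move back 2 places in the alphabet: W, U, S, Q, O, M, K → I.
For the second component, perfect cubes: 4³, 5³, 6³, …: 64, 125, 216, 343, 512, 729, 1000 → 1331.
So the next pair is [I, 1331].

[I, 1331]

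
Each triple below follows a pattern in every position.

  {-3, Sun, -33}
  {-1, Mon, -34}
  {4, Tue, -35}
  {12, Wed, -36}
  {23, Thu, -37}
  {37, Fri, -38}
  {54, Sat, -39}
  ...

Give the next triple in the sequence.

First coordinate goes -3, -1, 4, 12, 23, 37, 54 → 74 (differences are 2, 5, 8, … (increasing by 3 each time)).
Day: runs through the weekdays Mon→Sun; Sun, Mon, Tue, Wed, Thu, Fri, Sat → Sun.
Third coordinate: −1 each step; -33, -34, -35, -36, -37, -38, -39 → -40.
Combining the parts gives {74, Sun, -40}.

{74, Sun, -40}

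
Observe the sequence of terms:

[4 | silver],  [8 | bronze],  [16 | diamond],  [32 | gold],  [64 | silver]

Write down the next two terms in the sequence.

First slot: ×2 each step; 4, 8, 16, 32, 64 → 128 → 256.
For the rank, repeats silver → bronze → diamond → gold: silver, bronze, diamond, gold, silver → bronze → diamond.
Putting the parts together: [128 | bronze] and then [256 | diamond].

[128 | bronze], [256 | diamond]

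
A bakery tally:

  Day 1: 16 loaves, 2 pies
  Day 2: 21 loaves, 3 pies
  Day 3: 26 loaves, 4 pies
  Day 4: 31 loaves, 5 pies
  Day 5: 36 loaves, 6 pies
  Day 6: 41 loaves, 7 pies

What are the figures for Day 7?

46 loaves, 8 pies

Loaves: 16, 21, 26, 31, 36, 41 → 46 (+5 each step).
For the pies, +1 each step: 2, 3, 4, 5, 6, 7 → 8.
So the next row is 46 loaves, 8 pies.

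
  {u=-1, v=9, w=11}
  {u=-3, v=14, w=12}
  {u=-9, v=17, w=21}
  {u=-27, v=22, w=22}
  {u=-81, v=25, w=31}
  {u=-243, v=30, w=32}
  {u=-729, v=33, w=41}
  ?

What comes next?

U: ×3 each step, so -1, -3, -9, -27, -81, -243, -729 → -2187.
V: alternating steps +5, +3, +5, +3, …; 9, 14, 17, 22, 25, 30, 33 → 38.
W: alternating steps +1, +9, +1, +9, …, so 11, 12, 21, 22, 31, 32, 41 → 42.
Combining the parts gives {u=-2187, v=38, w=42}.

{u=-2187, v=38, w=42}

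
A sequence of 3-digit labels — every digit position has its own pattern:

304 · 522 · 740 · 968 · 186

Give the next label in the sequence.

304

First digit — +2 each step, mod 10: 3, 5, 7, 9, 1 → 3.
Second digit — +2 each step, mod 10: 0, 2, 4, 6, 8 → 0.
Third digit: 4, 2, 0, 8, 6 → 4 (−2 each step, mod 10).
Combining the parts gives 304.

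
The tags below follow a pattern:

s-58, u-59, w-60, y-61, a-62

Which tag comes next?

c-63

Letter: letters move forward 2 places in the alphabet, wrapping Z→A; s, u, w, y, a → c.
Second component: 58, 59, 60, 61, 62 → 63 (+1 each step).
Combining the parts gives c-63.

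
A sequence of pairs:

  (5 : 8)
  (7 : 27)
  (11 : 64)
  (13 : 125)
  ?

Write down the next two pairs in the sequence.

(17 : 216), (19 : 343)

First part: 5, 7, 11, 13 → 17 → 19 (alternating steps +2, +4, +2, +4, …).
Second part goes 8, 27, 64, 125 → 216 → 343 (perfect cubes: 2³, 3³, 4³, …).
So the next two pairs are (17 : 216) and (19 : 343).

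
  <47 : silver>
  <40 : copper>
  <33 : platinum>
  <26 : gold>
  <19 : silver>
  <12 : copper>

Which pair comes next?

First coordinate — −7 each step: 47, 40, 33, 26, 19, 12 → 5.
Metal — repeats silver → copper → platinum → gold: silver, copper, platinum, gold, silver, copper → platinum.
So the next pair is <5 : platinum>.

<5 : platinum>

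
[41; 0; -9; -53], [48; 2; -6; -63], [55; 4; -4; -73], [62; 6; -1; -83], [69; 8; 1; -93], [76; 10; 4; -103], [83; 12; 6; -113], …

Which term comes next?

[90; 14; 9; -123]

First value goes 41, 48, 55, 62, 69, 76, 83 → 90 (+7 each step).
Second value — +2 each step: 0, 2, 4, 6, 8, 10, 12 → 14.
Third value goes -9, -6, -4, -1, 1, 4, 6 → 9 (alternating steps +3, +2, +3, +2, …).
Fourth value: −10 each step, so -53, -63, -73, -83, -93, -103, -113 → -123.
So the next term is [90; 14; 9; -123].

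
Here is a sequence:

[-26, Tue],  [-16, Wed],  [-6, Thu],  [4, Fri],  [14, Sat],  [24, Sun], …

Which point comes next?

[34, Mon]

First slot: +10 each step; -26, -16, -6, 4, 14, 24 → 34.
Day goes Tue, Wed, Thu, Fri, Sat, Sun → Mon (runs through the weekdays Mon→Sun).
Combining the parts gives [34, Mon].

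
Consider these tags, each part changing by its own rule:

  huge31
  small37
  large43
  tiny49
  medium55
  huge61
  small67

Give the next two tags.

large73, tiny79

For the size, repeats huge → small → large → tiny → medium: huge, small, large, tiny, medium, huge, small → large → tiny.
Second component: +6 each step, so 31, 37, 43, 49, 55, 61, 67 → 73 → 79.
So the next two tags are large73 and tiny79.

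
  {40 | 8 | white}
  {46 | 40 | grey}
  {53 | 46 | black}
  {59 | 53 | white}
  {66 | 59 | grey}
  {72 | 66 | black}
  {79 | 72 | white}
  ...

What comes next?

{85 | 79 | grey}

First part goes 40, 46, 53, 59, 66, 72, 79 → 85 (alternating steps +6, +7, +6, +7, …).
Second part: 8, 40, 46, 53, 59, 66, 72 → 79 (always the previous value of the first part).
Shade goes white, grey, black, white, grey, black, white → grey (repeats white → grey → black).
Combining the parts gives {85 | 79 | grey}.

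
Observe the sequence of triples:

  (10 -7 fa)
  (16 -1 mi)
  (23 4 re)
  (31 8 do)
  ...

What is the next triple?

(40 11 ti)

First component: differences are 6, 7, 8, … (increasing by 1 each time); 10, 16, 23, 31 → 40.
Second component: -7, -1, 4, 8 → 11 (differences are 6, 5, 4, … (decreasing by 1 each time)).
Note: runs backward through the solfège scale do→ti, so fa, mi, re, do → ti.
So the next triple is (40 11 ti).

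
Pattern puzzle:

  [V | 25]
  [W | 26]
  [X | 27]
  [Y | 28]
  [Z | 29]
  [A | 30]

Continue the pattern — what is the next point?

For the letter, letters move forward 1 place in the alphabet, wrapping Z→A: V, W, X, Y, Z, A → B.
Second component: +1 each step; 25, 26, 27, 28, 29, 30 → 31.
Combining the parts gives [B | 31].

[B | 31]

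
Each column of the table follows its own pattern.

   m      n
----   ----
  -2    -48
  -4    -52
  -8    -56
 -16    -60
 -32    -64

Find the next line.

Column m: ×2 each step, so -2, -4, -8, -16, -32 → -64.
Column n goes -48, -52, -56, -60, -64 → -68 (−4 each step).
Putting it together: -64  -68.

-64  -68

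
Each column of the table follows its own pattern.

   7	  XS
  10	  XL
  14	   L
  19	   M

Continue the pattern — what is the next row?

25  S

First component: differences are 3, 4, 5, … (increasing by 1 each time), so 7, 10, 14, 19 → 25.
Size — runs backward through clothing sizes XS→XL: XS, XL, L, M → S.
So the next row is 25  S.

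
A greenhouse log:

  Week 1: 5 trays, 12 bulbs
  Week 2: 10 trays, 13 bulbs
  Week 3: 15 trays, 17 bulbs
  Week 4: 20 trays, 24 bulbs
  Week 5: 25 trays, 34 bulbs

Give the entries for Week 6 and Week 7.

30 trays, 47 bulbs; 35 trays, 63 bulbs

Trays: +5 each step; 5, 10, 15, 20, 25 → 30 → 35.
Bulbs: differences are 1, 4, 7, … (increasing by 3 each time); 12, 13, 17, 24, 34 → 47 → 63.
Putting the parts together: 30 trays, 47 bulbs and then 35 trays, 63 bulbs.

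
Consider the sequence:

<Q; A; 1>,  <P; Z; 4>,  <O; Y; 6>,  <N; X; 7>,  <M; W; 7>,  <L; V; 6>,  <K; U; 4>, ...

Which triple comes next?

First letter — letters move back 1 place in the alphabet: Q, P, O, N, M, L, K → J.
Second letter: letters move back 1 place in the alphabet, wrapping A→Z; A, Z, Y, X, W, V, U → T.
Third coordinate: 1, 4, 6, 7, 7, 6, 4 → 1 (differences are 3, 2, 1, … (decreasing by 1 each time)).
Combining the parts gives <J; T; 1>.

<J; T; 1>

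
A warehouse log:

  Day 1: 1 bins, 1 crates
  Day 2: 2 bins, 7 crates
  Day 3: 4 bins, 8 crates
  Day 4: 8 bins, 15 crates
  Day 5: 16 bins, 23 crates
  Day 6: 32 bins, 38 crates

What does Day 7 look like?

Bins: ×2 each step, so 1, 2, 4, 8, 16, 32 → 64.
Crates: 1, 7, 8, 15, 23, 38 → 61 (each term is the sum of the two before it).
Putting it together: 64 bins, 61 crates.

64 bins, 61 crates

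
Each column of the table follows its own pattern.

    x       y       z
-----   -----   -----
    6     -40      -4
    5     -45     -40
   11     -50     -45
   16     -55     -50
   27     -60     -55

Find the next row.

43  -65  -60

Column x: 6, 5, 11, 16, 27 → 43 (each term is the sum of the two before it).
Column y: -40, -45, -50, -55, -60 → -65 (−5 each step).
Column z: -4, -40, -45, -50, -55 → -60 (always the previous value of the column y).
Putting it together: 43  -65  -60.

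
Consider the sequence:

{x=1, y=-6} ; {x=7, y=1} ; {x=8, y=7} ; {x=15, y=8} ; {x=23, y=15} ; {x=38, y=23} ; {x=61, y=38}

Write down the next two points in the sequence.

X: each term is the sum of the two before it, so 1, 7, 8, 15, 23, 38, 61 → 99 → 160.
Y: -6, 1, 7, 8, 15, 23, 38 → 61 → 99 (always the previous value of the x).
So the next two points are {x=99, y=61} and {x=160, y=99}.

{x=99, y=61}, {x=160, y=99}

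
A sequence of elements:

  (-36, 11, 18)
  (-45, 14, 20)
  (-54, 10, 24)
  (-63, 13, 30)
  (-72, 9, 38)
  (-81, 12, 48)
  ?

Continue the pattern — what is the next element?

(-90, 8, 60)

For the first coordinate, −9 each step: -36, -45, -54, -63, -72, -81 → -90.
Second coordinate goes 11, 14, 10, 13, 9, 12 → 8 (alternating steps +3, −4, +3, −4, …).
For the third coordinate, differences are 2, 4, 6, … (increasing by 2 each time): 18, 20, 24, 30, 38, 48 → 60.
Combining the parts gives (-90, 8, 60).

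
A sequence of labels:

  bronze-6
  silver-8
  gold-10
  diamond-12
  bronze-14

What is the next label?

silver-16

Rank: bronze, silver, gold, diamond, bronze → silver (repeats bronze → silver → gold → diamond).
For the second component, +2 each step: 6, 8, 10, 12, 14 → 16.
So the next label is silver-16.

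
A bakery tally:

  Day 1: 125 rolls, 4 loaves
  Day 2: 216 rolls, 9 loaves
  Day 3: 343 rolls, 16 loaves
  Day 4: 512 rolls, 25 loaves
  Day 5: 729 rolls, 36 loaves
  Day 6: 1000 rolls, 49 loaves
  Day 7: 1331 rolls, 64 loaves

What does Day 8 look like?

1728 rolls, 81 loaves

For the rolls, perfect cubes: 5³, 6³, 7³, …: 125, 216, 343, 512, 729, 1000, 1331 → 1728.
Loaves: 4, 9, 16, 25, 36, 49, 64 → 81 (perfect squares: 2², 3², 4², …).
So the next record is 1728 rolls, 81 loaves.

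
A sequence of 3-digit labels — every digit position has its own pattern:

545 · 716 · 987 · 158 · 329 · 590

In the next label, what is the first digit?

First digit: 5, 7, 9, 1, 3, 5 → 7 (+2 each step, mod 10).

7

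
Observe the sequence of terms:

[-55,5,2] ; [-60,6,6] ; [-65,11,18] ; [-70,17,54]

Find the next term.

[-75,28,162]

First component: −5 each step, so -55, -60, -65, -70 → -75.
Second component: each term is the sum of the two before it; 5, 6, 11, 17 → 28.
Third component: ×3 each step, so 2, 6, 18, 54 → 162.
So the next term is [-75,28,162].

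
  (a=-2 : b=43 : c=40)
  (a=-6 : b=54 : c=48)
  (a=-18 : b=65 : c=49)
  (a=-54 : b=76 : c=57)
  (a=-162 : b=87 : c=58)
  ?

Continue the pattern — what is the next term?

A: ×3 each step; -2, -6, -18, -54, -162 → -486.
B — +11 each step: 43, 54, 65, 76, 87 → 98.
C: alternating steps +8, +1, +8, +1, …; 40, 48, 49, 57, 58 → 66.
Combining the parts gives (a=-486 : b=98 : c=66).

(a=-486 : b=98 : c=66)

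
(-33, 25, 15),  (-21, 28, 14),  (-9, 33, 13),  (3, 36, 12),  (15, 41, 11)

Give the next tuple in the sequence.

(27, 44, 10)

First coordinate: +12 each step; -33, -21, -9, 3, 15 → 27.
Second coordinate — alternating steps +3, +5, +3, +5, …: 25, 28, 33, 36, 41 → 44.
Third coordinate: 15, 14, 13, 12, 11 → 10 (−1 each step).
So the next tuple is (27, 44, 10).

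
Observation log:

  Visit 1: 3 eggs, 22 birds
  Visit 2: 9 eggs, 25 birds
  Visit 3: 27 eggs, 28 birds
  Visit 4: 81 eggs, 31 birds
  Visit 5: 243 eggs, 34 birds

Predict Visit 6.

Eggs — ×3 each step: 3, 9, 27, 81, 243 → 729.
Birds — +3 each step: 22, 25, 28, 31, 34 → 37.
So the next line is 729 eggs, 37 birds.

729 eggs, 37 birds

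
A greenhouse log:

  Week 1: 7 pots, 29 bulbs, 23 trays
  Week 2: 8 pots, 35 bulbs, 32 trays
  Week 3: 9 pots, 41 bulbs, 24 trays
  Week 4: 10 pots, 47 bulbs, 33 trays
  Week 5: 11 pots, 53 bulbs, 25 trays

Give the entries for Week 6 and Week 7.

12 pots, 59 bulbs, 34 trays; 13 pots, 65 bulbs, 26 trays

Pots: +1 each step, so 7, 8, 9, 10, 11 → 12 → 13.
Bulbs: +6 each step; 29, 35, 41, 47, 53 → 59 → 65.
Trays goes 23, 32, 24, 33, 25 → 34 → 26 (alternating steps +9, −8, +9, −8, …).
So the next two rows are 12 pots, 59 bulbs, 34 trays and 13 pots, 65 bulbs, 26 trays.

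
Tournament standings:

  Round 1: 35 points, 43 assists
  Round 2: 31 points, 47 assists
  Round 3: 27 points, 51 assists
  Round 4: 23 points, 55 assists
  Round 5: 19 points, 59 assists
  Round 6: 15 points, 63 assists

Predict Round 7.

11 points, 67 assists

Points: 35, 31, 27, 23, 19, 15 → 11 (−4 each step).
Assists: +4 each step; 43, 47, 51, 55, 59, 63 → 67.
Putting it together: 11 points, 67 assists.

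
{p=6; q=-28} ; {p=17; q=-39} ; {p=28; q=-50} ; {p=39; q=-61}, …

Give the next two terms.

P — +11 each step: 6, 17, 28, 39 → 50 → 61.
Q: −11 each step; -28, -39, -50, -61 → -72 → -83.
So the next two terms are {p=50; q=-72} and {p=61; q=-83}.

{p=50; q=-72}, {p=61; q=-83}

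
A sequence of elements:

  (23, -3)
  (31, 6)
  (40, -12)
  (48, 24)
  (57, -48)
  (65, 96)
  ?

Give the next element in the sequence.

(74, -192)

First component goes 23, 31, 40, 48, 57, 65 → 74 (alternating steps +8, +9, +8, +9, …).
Second component — ×(-2) each step: -3, 6, -12, 24, -48, 96 → -192.
Putting it together: (74, -192).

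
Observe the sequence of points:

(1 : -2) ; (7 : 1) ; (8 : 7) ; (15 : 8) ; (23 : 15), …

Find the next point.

(38 : 23)

First part: each term is the sum of the two before it, so 1, 7, 8, 15, 23 → 38.
Second part goes -2, 1, 7, 8, 15 → 23 (always the previous value of the first part).
So the next point is (38 : 23).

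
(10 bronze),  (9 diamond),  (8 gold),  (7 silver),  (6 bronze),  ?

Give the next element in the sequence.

(5 diamond)

First slot: −1 each step, so 10, 9, 8, 7, 6 → 5.
Rank — repeats bronze → diamond → gold → silver: bronze, diamond, gold, silver, bronze → diamond.
So the next element is (5 diamond).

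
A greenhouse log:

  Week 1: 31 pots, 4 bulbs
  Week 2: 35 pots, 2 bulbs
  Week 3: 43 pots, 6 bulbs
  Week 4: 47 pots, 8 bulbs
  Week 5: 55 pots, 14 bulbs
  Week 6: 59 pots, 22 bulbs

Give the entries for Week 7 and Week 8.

67 pots, 36 bulbs; 71 pots, 58 bulbs

Pots: alternating steps +4, +8, +4, +8, …, so 31, 35, 43, 47, 55, 59 → 67 → 71.
For the bulbs, each term is the sum of the two before it: 4, 2, 6, 8, 14, 22 → 36 → 58.
So the next two records are 67 pots, 36 bulbs and 71 pots, 58 bulbs.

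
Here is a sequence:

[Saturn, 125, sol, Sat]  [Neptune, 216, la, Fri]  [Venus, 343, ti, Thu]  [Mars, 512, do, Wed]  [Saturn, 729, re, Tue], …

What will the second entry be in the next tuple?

1000

Second entry: 125, 216, 343, 512, 729 → 1000 (perfect cubes: 5³, 6³, 7³, …).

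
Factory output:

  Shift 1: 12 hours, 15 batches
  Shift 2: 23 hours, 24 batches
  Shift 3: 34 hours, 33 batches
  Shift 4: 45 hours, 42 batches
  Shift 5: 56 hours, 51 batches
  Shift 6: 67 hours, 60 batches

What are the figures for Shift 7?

Hours: +11 each step, so 12, 23, 34, 45, 56, 67 → 78.
Batches: +9 each step, so 15, 24, 33, 42, 51, 60 → 69.
Combining the parts gives 78 hours, 69 batches.

78 hours, 69 batches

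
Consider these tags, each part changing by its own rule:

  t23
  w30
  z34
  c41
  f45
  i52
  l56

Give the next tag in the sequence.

o63

Letter goes t, w, z, c, f, i, l → o (letters move forward 3 places in the alphabet, wrapping Z→A).
Second component goes 23, 30, 34, 41, 45, 52, 56 → 63 (alternating steps +7, +4, +7, +4, …).
Putting it together: o63.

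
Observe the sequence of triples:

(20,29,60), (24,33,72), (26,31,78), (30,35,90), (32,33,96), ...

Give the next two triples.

For the first part, alternating steps +4, +2, +4, +2, …: 20, 24, 26, 30, 32 → 36 → 38.
For the second part, alternating steps +4, −2, +4, −2, …: 29, 33, 31, 35, 33 → 37 → 35.
Third part: always 3 × the first part, so 60, 72, 78, 90, 96 → 108 → 114.
So the next two triples are (36,37,108) and (38,35,114).

(36,37,108), (38,35,114)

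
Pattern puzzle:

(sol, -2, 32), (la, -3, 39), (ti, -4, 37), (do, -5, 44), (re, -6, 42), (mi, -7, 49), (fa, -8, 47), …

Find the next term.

(sol, -9, 54)

Note goes sol, la, ti, do, re, mi, fa → sol (runs through the solfège scale do→ti).
Second value: −1 each step; -2, -3, -4, -5, -6, -7, -8 → -9.
For the third value, alternating steps +7, −2, +7, −2, …: 32, 39, 37, 44, 42, 49, 47 → 54.
Combining the parts gives (sol, -9, 54).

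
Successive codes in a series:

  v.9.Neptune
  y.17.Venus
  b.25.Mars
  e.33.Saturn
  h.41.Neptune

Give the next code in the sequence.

k.49.Venus

Letter: v, y, b, e, h → k (letters move forward 3 places in the alphabet, wrapping Z→A).
Second component: +8 each step, so 9, 17, 25, 33, 41 → 49.
For the planet, repeats Neptune → Venus → Mars → Saturn: Neptune, Venus, Mars, Saturn, Neptune → Venus.
So the next code is k.49.Venus.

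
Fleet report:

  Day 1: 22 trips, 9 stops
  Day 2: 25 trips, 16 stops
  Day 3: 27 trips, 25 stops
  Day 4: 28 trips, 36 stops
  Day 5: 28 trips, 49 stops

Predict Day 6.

Trips goes 22, 25, 27, 28, 28 → 27 (differences are 3, 2, 1, … (decreasing by 1 each time)).
For the stops, perfect squares: 3², 4², 5², …: 9, 16, 25, 36, 49 → 64.
Combining the parts gives 27 trips, 64 stops.

27 trips, 64 stops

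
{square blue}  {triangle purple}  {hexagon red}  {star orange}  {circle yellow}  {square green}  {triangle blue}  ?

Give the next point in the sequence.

Shape — repeats square → triangle → hexagon → star → circle: square, triangle, hexagon, star, circle, square, triangle → hexagon.
For the colour, repeats blue → purple → red → orange → yellow → green: blue, purple, red, orange, yellow, green, blue → purple.
So the next point is {hexagon purple}.

{hexagon purple}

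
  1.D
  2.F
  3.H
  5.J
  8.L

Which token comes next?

First component: 1, 2, 3, 5, 8 → 13 (each term is the sum of the two before it).
Letter: letters move forward 2 places in the alphabet, so D, F, H, J, L → N.
So the next token is 13.N.

13.N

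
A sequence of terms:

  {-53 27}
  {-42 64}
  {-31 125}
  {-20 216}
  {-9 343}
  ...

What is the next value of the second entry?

Second entry — perfect cubes: 3³, 4³, 5³, …: 27, 64, 125, 216, 343 → 512.

512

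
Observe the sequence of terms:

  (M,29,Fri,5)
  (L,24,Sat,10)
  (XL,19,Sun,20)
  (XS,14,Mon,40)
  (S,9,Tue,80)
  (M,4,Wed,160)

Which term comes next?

(L,-1,Thu,320)

Size goes M, L, XL, XS, S, M → L (repeats M → L → XL → XS → S).
Second part: 29, 24, 19, 14, 9, 4 → -1 (−5 each step).
Day goes Fri, Sat, Sun, Mon, Tue, Wed → Thu (runs through the weekdays Mon→Sun).
Fourth part: ×2 each step, so 5, 10, 20, 40, 80, 160 → 320.
Combining the parts gives (L,-1,Thu,320).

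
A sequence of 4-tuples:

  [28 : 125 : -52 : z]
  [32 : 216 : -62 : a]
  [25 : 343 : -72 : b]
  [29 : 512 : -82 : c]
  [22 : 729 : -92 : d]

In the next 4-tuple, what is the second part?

1000

For the first part, alternating steps +4, −7, +4, −7, …: 28, 32, 25, 29, 22 → 26.
Second part: perfect cubes: 5³, 6³, 7³, …, so 125, 216, 343, 512, 729 → 1000.
Third part: −10 each step, so -52, -62, -72, -82, -92 → -102.
For the letter, letters move forward 1 place in the alphabet, wrapping Z→A: z, a, b, c, d → e.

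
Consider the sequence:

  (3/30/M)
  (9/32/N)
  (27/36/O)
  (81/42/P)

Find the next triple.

(243/50/Q)

For the first component, ×3 each step: 3, 9, 27, 81 → 243.
Second component: differences are 2, 4, 6, … (increasing by 2 each time); 30, 32, 36, 42 → 50.
For the letter, letters move forward 1 place in the alphabet: M, N, O, P → Q.
Combining the parts gives (243/50/Q).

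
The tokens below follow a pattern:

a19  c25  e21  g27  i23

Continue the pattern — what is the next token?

Letter: letters move forward 2 places in the alphabet, so a, c, e, g, i → k.
Second component: 19, 25, 21, 27, 23 → 29 (alternating steps +6, −4, +6, −4, …).
So the next token is k29.

k29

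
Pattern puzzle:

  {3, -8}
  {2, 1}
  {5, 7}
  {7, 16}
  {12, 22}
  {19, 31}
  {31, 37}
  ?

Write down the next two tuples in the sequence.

First entry goes 3, 2, 5, 7, 12, 19, 31 → 50 → 81 (each term is the sum of the two before it).
Second entry: alternating steps +9, +6, +9, +6, …, so -8, 1, 7, 16, 22, 31, 37 → 46 → 52.
So the next two tuples are {50, 46} and {81, 52}.

{50, 46}, {81, 52}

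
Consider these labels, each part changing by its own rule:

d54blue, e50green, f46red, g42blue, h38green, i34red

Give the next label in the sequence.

j30blue

Letter — letters move forward 1 place in the alphabet: d, e, f, g, h, i → j.
Second component: −4 each step; 54, 50, 46, 42, 38, 34 → 30.
Colour: repeats blue → green → red, so blue, green, red, blue, green, red → blue.
Combining the parts gives j30blue.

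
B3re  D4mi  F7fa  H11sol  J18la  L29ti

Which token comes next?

N47do

Letter — letters move forward 2 places in the alphabet: B, D, F, H, J, L → N.
Second component: 3, 4, 7, 11, 18, 29 → 47 (each term is the sum of the two before it).
Note: re, mi, fa, sol, la, ti → do (runs through the solfège scale do→ti).
Putting it together: N47do.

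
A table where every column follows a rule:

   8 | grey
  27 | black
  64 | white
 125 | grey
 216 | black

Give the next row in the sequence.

First component goes 8, 27, 64, 125, 216 → 343 (perfect cubes: 2³, 3³, 4³, …).
Shade: repeats grey → black → white; grey, black, white, grey, black → white.
Putting it together: 343  white.

343  white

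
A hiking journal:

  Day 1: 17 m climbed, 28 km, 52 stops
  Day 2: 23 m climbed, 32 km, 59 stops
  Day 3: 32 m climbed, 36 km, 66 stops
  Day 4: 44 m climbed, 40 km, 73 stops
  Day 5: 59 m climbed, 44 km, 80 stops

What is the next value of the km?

Km: +4 each step; 28, 32, 36, 40, 44 → 48.

48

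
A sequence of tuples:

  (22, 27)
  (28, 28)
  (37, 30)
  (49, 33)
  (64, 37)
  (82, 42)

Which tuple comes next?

For the first slot, differences are 6, 9, 12, … (increasing by 3 each time): 22, 28, 37, 49, 64, 82 → 103.
Second slot: differences are 1, 2, 3, … (increasing by 1 each time); 27, 28, 30, 33, 37, 42 → 48.
Combining the parts gives (103, 48).

(103, 48)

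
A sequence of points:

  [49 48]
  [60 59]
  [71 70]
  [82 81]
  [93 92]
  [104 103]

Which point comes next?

[115 114]

First part: 49, 60, 71, 82, 93, 104 → 115 (+11 each step).
Second part: always 1 less than the first part; 48, 59, 70, 81, 92, 103 → 114.
Combining the parts gives [115 114].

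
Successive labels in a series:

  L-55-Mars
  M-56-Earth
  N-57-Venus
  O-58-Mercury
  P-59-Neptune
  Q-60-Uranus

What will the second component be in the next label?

61

Second component: +1 each step, so 55, 56, 57, 58, 59, 60 → 61.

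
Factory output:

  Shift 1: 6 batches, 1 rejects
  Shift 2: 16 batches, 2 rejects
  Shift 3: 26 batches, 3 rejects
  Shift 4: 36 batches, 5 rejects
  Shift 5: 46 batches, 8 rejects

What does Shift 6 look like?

56 batches, 13 rejects

For the batches, +10 each step: 6, 16, 26, 36, 46 → 56.
Rejects: each term is the sum of the two before it; 1, 2, 3, 5, 8 → 13.
So the next line is 56 batches, 13 rejects.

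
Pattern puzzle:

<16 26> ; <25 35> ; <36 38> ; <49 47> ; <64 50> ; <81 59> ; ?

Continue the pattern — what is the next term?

<100 62>

For the first component, perfect squares: 4², 5², 6², …: 16, 25, 36, 49, 64, 81 → 100.
Second component: alternating steps +9, +3, +9, +3, …; 26, 35, 38, 47, 50, 59 → 62.
Putting it together: <100 62>.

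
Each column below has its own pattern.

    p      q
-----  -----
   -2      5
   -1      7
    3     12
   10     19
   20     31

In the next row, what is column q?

Column p: -2, -1, 3, 10, 20 → 33 (differences are 1, 4, 7, … (increasing by 3 each time)).
Column q — each term is the sum of the two before it: 5, 7, 12, 19, 31 → 50.

50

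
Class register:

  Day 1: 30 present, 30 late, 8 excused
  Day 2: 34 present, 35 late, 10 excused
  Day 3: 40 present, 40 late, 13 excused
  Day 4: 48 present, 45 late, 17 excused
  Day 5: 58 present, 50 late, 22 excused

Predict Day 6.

Present: 30, 34, 40, 48, 58 → 70 (differences are 4, 6, 8, … (increasing by 2 each time)).
Late: +5 each step; 30, 35, 40, 45, 50 → 55.
Excused: 8, 10, 13, 17, 22 → 28 (differences are 2, 3, 4, … (increasing by 1 each time)).
So the next record is 70 present, 55 late, 28 excused.

70 present, 55 late, 28 excused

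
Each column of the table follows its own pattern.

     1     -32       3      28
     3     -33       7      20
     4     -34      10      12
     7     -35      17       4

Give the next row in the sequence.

11  -36  27  -4

First component: each term is the sum of the two before it; 1, 3, 4, 7 → 11.
Second component goes -32, -33, -34, -35 → -36 (−1 each step).
Third component — each term is the sum of the two before it: 3, 7, 10, 17 → 27.
Fourth component: −8 each step, so 28, 20, 12, 4 → -4.
Putting it together: 11  -36  27  -4.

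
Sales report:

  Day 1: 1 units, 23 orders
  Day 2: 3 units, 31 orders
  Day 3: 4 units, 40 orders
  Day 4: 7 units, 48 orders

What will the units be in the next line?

11

Units: 1, 3, 4, 7 → 11 (each term is the sum of the two before it).
Orders goes 23, 31, 40, 48 → 57 (alternating steps +8, +9, +8, +9, …).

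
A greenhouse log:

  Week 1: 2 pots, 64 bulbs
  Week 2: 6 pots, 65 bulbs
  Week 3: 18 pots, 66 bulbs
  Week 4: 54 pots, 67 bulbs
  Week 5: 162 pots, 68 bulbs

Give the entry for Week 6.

Pots: 2, 6, 18, 54, 162 → 486 (×3 each step).
Bulbs goes 64, 65, 66, 67, 68 → 69 (+1 each step).
Putting it together: 486 pots, 69 bulbs.

486 pots, 69 bulbs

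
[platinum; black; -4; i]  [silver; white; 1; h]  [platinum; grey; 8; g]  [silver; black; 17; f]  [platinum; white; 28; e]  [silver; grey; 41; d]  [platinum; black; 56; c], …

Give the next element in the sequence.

Metal: platinum, silver, platinum, silver, platinum, silver, platinum → silver (alternates platinum ↔ silver).
For the shade, repeats black → white → grey: black, white, grey, black, white, grey, black → white.
Third value — differences are 5, 7, 9, … (increasing by 2 each time): -4, 1, 8, 17, 28, 41, 56 → 73.
Letter goes i, h, g, f, e, d, c → b (letters move back 1 place in the alphabet).
So the next element is [silver; white; 73; b].

[silver; white; 73; b]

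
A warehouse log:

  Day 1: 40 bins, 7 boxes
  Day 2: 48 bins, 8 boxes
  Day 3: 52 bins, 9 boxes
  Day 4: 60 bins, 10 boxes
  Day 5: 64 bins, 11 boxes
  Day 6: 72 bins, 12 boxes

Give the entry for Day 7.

76 bins, 13 boxes

Bins goes 40, 48, 52, 60, 64, 72 → 76 (alternating steps +8, +4, +8, +4, …).
For the boxes, +1 each step: 7, 8, 9, 10, 11, 12 → 13.
Combining the parts gives 76 bins, 13 boxes.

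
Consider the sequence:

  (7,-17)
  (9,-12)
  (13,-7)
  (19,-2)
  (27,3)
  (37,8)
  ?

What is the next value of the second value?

13

Second value: +5 each step; -17, -12, -7, -2, 3, 8 → 13.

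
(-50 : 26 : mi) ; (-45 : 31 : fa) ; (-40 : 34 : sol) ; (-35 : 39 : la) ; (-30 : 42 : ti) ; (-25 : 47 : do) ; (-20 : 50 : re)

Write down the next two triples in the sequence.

First slot goes -50, -45, -40, -35, -30, -25, -20 → -15 → -10 (+5 each step).
Second slot: alternating steps +5, +3, +5, +3, …, so 26, 31, 34, 39, 42, 47, 50 → 55 → 58.
Note: runs through the solfège scale do→ti, so mi, fa, sol, la, ti, do, re → mi → fa.
Putting the parts together: (-15 : 55 : mi) and then (-10 : 58 : fa).

(-15 : 55 : mi), (-10 : 58 : fa)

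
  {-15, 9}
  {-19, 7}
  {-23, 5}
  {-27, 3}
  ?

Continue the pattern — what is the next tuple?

{-31, 1}

First component: −4 each step, so -15, -19, -23, -27 → -31.
Second component: −2 each step; 9, 7, 5, 3 → 1.
Putting it together: {-31, 1}.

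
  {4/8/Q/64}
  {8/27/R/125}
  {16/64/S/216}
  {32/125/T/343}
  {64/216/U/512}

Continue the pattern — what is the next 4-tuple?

For the first part, ×2 each step: 4, 8, 16, 32, 64 → 128.
Second part goes 8, 27, 64, 125, 216 → 343 (perfect cubes: 2³, 3³, 4³, …).
Letter: Q, R, S, T, U → V (letters move forward 1 place in the alphabet).
Fourth part: 64, 125, 216, 343, 512 → 729 (perfect cubes: 4³, 5³, 6³, …).
Putting it together: {128/343/V/729}.

{128/343/V/729}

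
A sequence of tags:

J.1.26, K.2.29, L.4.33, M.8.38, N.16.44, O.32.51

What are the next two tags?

P.64.59, Q.128.68

Letter: letters move forward 1 place in the alphabet, so J, K, L, M, N, O → P → Q.
Second component: ×2 each step; 1, 2, 4, 8, 16, 32 → 64 → 128.
For the third component, differences are 3, 4, 5, … (increasing by 1 each time): 26, 29, 33, 38, 44, 51 → 59 → 68.
Putting the parts together: P.64.59 and then Q.128.68.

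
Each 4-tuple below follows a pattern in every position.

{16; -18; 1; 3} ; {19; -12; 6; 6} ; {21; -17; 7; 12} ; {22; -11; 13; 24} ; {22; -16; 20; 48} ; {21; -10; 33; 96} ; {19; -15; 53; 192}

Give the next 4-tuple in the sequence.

First value goes 16, 19, 21, 22, 22, 21, 19 → 16 (differences are 3, 2, 1, … (decreasing by 1 each time)).
Second value: -18, -12, -17, -11, -16, -10, -15 → -9 (alternating steps +6, −5, +6, −5, …).
For the third value, each term is the sum of the two before it: 1, 6, 7, 13, 20, 33, 53 → 86.
Fourth value: ×2 each step; 3, 6, 12, 24, 48, 96, 192 → 384.
So the next 4-tuple is {16; -9; 86; 384}.

{16; -9; 86; 384}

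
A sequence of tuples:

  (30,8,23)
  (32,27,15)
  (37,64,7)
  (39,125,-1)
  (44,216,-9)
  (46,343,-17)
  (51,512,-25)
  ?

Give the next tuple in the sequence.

(53,729,-33)

First slot — alternating steps +2, +5, +2, +5, …: 30, 32, 37, 39, 44, 46, 51 → 53.
Second slot: perfect cubes: 2³, 3³, 4³, …; 8, 27, 64, 125, 216, 343, 512 → 729.
Third slot goes 23, 15, 7, -1, -9, -17, -25 → -33 (−8 each step).
So the next tuple is (53,729,-33).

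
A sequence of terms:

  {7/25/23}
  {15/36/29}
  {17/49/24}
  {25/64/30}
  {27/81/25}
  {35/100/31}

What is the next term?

{37/121/26}

First entry goes 7, 15, 17, 25, 27, 35 → 37 (alternating steps +8, +2, +8, +2, …).
Second entry: perfect squares: 5², 6², 7², …, so 25, 36, 49, 64, 81, 100 → 121.
Third entry goes 23, 29, 24, 30, 25, 31 → 26 (alternating steps +6, −5, +6, −5, …).
Combining the parts gives {37/121/26}.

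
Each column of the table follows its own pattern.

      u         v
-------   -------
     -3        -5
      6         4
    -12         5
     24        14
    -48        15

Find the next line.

Column u: ×(-2) each step, so -3, 6, -12, 24, -48 → 96.
Column v: -5, 4, 5, 14, 15 → 24 (alternating steps +9, +1, +9, +1, …).
Combining the parts gives 96  24.

96  24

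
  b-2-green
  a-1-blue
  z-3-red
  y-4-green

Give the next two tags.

Letter: letters move back 1 place in the alphabet, wrapping A→Z, so b, a, z, y → x → w.
Second component — each term is the sum of the two before it: 2, 1, 3, 4 → 7 → 11.
Colour: green, blue, red, green → blue → red (repeats green → blue → red).
So the next two tags are x-7-blue and w-11-red.

x-7-blue, w-11-red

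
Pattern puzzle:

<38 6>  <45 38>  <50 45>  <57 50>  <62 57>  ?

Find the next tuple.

<69 62>

First component: alternating steps +7, +5, +7, +5, …, so 38, 45, 50, 57, 62 → 69.
Second component: always the previous value of the first component; 6, 38, 45, 50, 57 → 62.
So the next tuple is <69 62>.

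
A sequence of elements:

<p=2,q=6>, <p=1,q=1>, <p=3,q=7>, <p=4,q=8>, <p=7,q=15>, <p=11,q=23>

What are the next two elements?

P: 2, 1, 3, 4, 7, 11 → 18 → 29 (each term is the sum of the two before it).
Q — each term is the sum of the two before it: 6, 1, 7, 8, 15, 23 → 38 → 61.
So the next two elements are <p=18,q=38> and <p=29,q=61>.

<p=18,q=38>, <p=29,q=61>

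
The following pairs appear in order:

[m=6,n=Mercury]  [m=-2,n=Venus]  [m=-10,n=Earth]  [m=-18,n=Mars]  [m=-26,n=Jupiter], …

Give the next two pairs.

For the m, −8 each step: 6, -2, -10, -18, -26 → -34 → -42.
N: runs through the planets Mercury→Neptune, so Mercury, Venus, Earth, Mars, Jupiter → Saturn → Uranus.
Putting the parts together: [m=-34,n=Saturn] and then [m=-42,n=Uranus].

[m=-34,n=Saturn], [m=-42,n=Uranus]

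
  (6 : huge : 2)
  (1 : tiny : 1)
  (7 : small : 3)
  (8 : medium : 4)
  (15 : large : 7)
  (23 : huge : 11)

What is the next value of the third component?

For the third component, each term is the sum of the two before it: 2, 1, 3, 4, 7, 11 → 18.

18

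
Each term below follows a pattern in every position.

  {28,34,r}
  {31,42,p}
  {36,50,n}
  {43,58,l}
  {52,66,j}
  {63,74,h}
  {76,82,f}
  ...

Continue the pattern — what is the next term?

First coordinate: differences are 3, 5, 7, … (increasing by 2 each time); 28, 31, 36, 43, 52, 63, 76 → 91.
Second coordinate: +8 each step, so 34, 42, 50, 58, 66, 74, 82 → 90.
Letter: r, p, n, l, j, h, f → d (letters move back 2 places in the alphabet).
Putting it together: {91,90,d}.

{91,90,d}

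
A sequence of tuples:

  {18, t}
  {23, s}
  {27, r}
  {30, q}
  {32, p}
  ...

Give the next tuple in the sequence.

{33, o}

First part — differences are 5, 4, 3, … (decreasing by 1 each time): 18, 23, 27, 30, 32 → 33.
Letter: letters move back 1 place in the alphabet; t, s, r, q, p → o.
Putting it together: {33, o}.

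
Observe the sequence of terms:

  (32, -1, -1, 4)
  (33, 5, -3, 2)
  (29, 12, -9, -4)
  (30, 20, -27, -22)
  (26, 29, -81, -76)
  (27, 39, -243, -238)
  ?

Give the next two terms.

(23, 50, -729, -724), (24, 62, -2187, -2182)

First coordinate: alternating steps +1, −4, +1, −4, …; 32, 33, 29, 30, 26, 27 → 23 → 24.
Second coordinate goes -1, 5, 12, 20, 29, 39 → 50 → 62 (differences are 6, 7, 8, … (increasing by 1 each time)).
For the third coordinate, ×3 each step: -1, -3, -9, -27, -81, -243 → -729 → -2187.
Fourth coordinate: always 5 more than the third coordinate; 4, 2, -4, -22, -76, -238 → -724 → -2182.
So the next two terms are (23, 50, -729, -724) and (24, 62, -2187, -2182).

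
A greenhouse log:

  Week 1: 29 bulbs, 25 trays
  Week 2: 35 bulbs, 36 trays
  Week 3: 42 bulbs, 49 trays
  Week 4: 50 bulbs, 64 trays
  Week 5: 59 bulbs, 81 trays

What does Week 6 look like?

69 bulbs, 100 trays

Bulbs goes 29, 35, 42, 50, 59 → 69 (differences are 6, 7, 8, … (increasing by 1 each time)).
Trays: perfect squares: 5², 6², 7², …; 25, 36, 49, 64, 81 → 100.
So the next line is 69 bulbs, 100 trays.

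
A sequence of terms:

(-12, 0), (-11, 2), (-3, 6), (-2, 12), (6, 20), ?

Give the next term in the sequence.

(7, 30)

First entry — alternating steps +1, +8, +1, +8, …: -12, -11, -3, -2, 6 → 7.
Second entry: 0, 2, 6, 12, 20 → 30 (differences are 2, 4, 6, … (increasing by 2 each time)).
Putting it together: (7, 30).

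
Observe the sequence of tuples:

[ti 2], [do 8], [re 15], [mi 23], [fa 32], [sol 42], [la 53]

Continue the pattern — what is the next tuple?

[ti 65]

Note goes ti, do, re, mi, fa, sol, la → ti (runs through the solfège scale do→ti).
Second entry: differences are 6, 7, 8, … (increasing by 1 each time), so 2, 8, 15, 23, 32, 42, 53 → 65.
So the next tuple is [ti 65].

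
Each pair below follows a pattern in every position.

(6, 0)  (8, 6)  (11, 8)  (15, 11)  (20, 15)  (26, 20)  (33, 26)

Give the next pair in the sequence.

(41, 33)

First entry — differences are 2, 3, 4, … (increasing by 1 each time): 6, 8, 11, 15, 20, 26, 33 → 41.
Second entry: 0, 6, 8, 11, 15, 20, 26 → 33 (always the previous value of the first entry).
So the next pair is (41, 33).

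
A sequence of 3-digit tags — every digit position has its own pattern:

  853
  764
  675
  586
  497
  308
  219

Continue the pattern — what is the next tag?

First digit: −1 each step, mod 10; 8, 7, 6, 5, 4, 3, 2 → 1.
Second digit: +1 each step, mod 10, so 5, 6, 7, 8, 9, 0, 1 → 2.
Third digit — +1 each step, mod 10: 3, 4, 5, 6, 7, 8, 9 → 0.
Combining the parts gives 120.

120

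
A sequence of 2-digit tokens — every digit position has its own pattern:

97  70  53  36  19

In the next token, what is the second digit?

2

Second digit: +3 each step, mod 10; 7, 0, 3, 6, 9 → 2.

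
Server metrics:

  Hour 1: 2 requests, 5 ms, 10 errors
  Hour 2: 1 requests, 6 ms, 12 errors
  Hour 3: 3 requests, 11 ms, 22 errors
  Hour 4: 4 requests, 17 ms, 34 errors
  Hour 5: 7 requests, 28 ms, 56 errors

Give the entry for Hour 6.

11 requests, 45 ms, 90 errors

Requests: 2, 1, 3, 4, 7 → 11 (each term is the sum of the two before it).
Ms goes 5, 6, 11, 17, 28 → 45 (each term is the sum of the two before it).
Errors: always 2 × the ms, so 10, 12, 22, 34, 56 → 90.
Combining the parts gives 11 requests, 45 ms, 90 errors.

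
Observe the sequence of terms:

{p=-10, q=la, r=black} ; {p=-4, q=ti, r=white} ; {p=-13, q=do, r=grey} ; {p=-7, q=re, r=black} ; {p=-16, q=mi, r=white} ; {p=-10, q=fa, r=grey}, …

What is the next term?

For the p, alternating steps +6, −9, +6, −9, …: -10, -4, -13, -7, -16, -10 → -19.
Q: la, ti, do, re, mi, fa → sol (runs through the solfège scale do→ti).
R: black, white, grey, black, white, grey → black (repeats black → white → grey).
Putting it together: {p=-19, q=sol, r=black}.

{p=-19, q=sol, r=black}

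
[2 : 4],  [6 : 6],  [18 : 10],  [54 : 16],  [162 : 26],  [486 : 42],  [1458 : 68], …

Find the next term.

[4374 : 110]

First component: 2, 6, 18, 54, 162, 486, 1458 → 4374 (×3 each step).
Second component goes 4, 6, 10, 16, 26, 42, 68 → 110 (each term is the sum of the two before it).
Combining the parts gives [4374 : 110].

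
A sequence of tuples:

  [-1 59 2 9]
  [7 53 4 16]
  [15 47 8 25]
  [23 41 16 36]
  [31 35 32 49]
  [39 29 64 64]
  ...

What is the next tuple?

[47 23 128 81]

First entry — +8 each step: -1, 7, 15, 23, 31, 39 → 47.
For the second entry, −6 each step: 59, 53, 47, 41, 35, 29 → 23.
Third entry goes 2, 4, 8, 16, 32, 64 → 128 (×2 each step).
Fourth entry goes 9, 16, 25, 36, 49, 64 → 81 (perfect squares: 3², 4², 5², …).
Combining the parts gives [47 23 128 81].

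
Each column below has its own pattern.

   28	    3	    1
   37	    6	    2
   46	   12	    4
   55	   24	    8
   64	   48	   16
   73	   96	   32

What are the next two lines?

First component goes 28, 37, 46, 55, 64, 73 → 82 → 91 (+9 each step).
Second component: ×2 each step; 3, 6, 12, 24, 48, 96 → 192 → 384.
Third component: ×2 each step, so 1, 2, 4, 8, 16, 32 → 64 → 128.
Putting the parts together: 82  192  64 and then 91  384  128.

82  192  64; 91  384  128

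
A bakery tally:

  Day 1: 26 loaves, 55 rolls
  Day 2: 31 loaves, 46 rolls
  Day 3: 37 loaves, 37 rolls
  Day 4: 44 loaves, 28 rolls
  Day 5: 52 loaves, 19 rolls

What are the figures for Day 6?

Loaves goes 26, 31, 37, 44, 52 → 61 (differences are 5, 6, 7, … (increasing by 1 each time)).
Rolls — −9 each step: 55, 46, 37, 28, 19 → 10.
Combining the parts gives 61 loaves, 10 rolls.

61 loaves, 10 rolls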